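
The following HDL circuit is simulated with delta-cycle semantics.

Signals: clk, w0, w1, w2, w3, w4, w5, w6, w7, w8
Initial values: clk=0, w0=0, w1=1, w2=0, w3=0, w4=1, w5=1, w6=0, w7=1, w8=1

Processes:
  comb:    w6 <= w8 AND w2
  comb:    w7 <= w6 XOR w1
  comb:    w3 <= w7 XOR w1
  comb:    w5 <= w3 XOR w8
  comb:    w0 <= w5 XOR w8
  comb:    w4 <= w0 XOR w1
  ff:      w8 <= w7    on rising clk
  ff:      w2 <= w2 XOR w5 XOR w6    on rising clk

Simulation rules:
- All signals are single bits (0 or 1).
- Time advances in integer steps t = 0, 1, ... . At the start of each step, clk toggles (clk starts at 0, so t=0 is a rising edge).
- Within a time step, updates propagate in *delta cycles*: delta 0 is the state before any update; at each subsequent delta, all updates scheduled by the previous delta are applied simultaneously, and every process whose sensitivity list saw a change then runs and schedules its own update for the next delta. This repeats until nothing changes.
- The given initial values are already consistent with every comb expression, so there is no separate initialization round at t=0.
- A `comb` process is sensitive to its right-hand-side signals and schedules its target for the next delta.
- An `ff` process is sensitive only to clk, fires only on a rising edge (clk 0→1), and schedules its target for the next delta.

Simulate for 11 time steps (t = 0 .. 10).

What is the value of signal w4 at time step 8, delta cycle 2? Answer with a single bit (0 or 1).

0

t=0 Δ0: w3=0 w0=0 w1=1 w2=0 w5=1 w8=1 clk=0 w4=1 w6=0 w7=1
  Δ1: clk:0→1
  Δ2: w2:0→1
  Δ3: w6:0→1
  Δ4: w7:1→0
  Δ5: w3:0→1
  Δ6: w5:1→0
  Δ7: w0:0→1
  Δ8: w4:1→0
  (8Δ to stable)
t=1 Δ0: w3=1 w0=1 w1=1 w2=1 w5=0 w8=1 clk=1 w4=0 w6=1 w7=0
  Δ1: clk:1→0
  (1Δ to stable)
t=2 Δ0: w3=1 w0=1 w1=1 w2=1 w5=0 w8=1 clk=0 w4=0 w6=1 w7=0
  Δ1: clk:0→1
  Δ2: w2:1→0, w8:1→0
  Δ3: w0:1→0, w5:0→1, w6:1→0
  Δ4: w0:0→1, w4:0→1, w7:0→1
  Δ5: w3:1→0, w4:1→0
  Δ6: w5:1→0
  Δ7: w0:1→0
  Δ8: w4:0→1
  (8Δ to stable)
t=3 Δ0: w3=0 w0=0 w1=1 w2=0 w5=0 w8=0 clk=1 w4=1 w6=0 w7=1
  Δ1: clk:1→0
  (1Δ to stable)
t=4 Δ0: w3=0 w0=0 w1=1 w2=0 w5=0 w8=0 clk=0 w4=1 w6=0 w7=1
  Δ1: clk:0→1
  Δ2: w8:0→1
  Δ3: w0:0→1, w5:0→1
  Δ4: w0:1→0, w4:1→0
  Δ5: w4:0→1
  (5Δ to stable)
t=5 Δ0: w3=0 w0=0 w1=1 w2=0 w5=1 w8=1 clk=1 w4=1 w6=0 w7=1
  Δ1: clk:1→0
  (1Δ to stable)
t=6 Δ0: w3=0 w0=0 w1=1 w2=0 w5=1 w8=1 clk=0 w4=1 w6=0 w7=1
  Δ1: clk:0→1
  Δ2: w2:0→1
  Δ3: w6:0→1
  Δ4: w7:1→0
  Δ5: w3:0→1
  Δ6: w5:1→0
  Δ7: w0:0→1
  Δ8: w4:1→0
  (8Δ to stable)
t=7 Δ0: w3=1 w0=1 w1=1 w2=1 w5=0 w8=1 clk=1 w4=0 w6=1 w7=0
  Δ1: clk:1→0
  (1Δ to stable)
t=8 Δ0: w3=1 w0=1 w1=1 w2=1 w5=0 w8=1 clk=0 w4=0 w6=1 w7=0
  Δ1: clk:0→1
  Δ2: w2:1→0, w8:1→0
  Δ3: w0:1→0, w5:0→1, w6:1→0
  Δ4: w0:0→1, w4:0→1, w7:0→1
  Δ5: w3:1→0, w4:1→0
  Δ6: w5:1→0
  Δ7: w0:1→0
  Δ8: w4:0→1
  (8Δ to stable)
t=9 Δ0: w3=0 w0=0 w1=1 w2=0 w5=0 w8=0 clk=1 w4=1 w6=0 w7=1
  Δ1: clk:1→0
  (1Δ to stable)
t=10 Δ0: w3=0 w0=0 w1=1 w2=0 w5=0 w8=0 clk=0 w4=1 w6=0 w7=1
  Δ1: clk:0→1
  Δ2: w8:0→1
  Δ3: w0:0→1, w5:0→1
  Δ4: w0:1→0, w4:1→0
  Δ5: w4:0→1
  (5Δ to stable)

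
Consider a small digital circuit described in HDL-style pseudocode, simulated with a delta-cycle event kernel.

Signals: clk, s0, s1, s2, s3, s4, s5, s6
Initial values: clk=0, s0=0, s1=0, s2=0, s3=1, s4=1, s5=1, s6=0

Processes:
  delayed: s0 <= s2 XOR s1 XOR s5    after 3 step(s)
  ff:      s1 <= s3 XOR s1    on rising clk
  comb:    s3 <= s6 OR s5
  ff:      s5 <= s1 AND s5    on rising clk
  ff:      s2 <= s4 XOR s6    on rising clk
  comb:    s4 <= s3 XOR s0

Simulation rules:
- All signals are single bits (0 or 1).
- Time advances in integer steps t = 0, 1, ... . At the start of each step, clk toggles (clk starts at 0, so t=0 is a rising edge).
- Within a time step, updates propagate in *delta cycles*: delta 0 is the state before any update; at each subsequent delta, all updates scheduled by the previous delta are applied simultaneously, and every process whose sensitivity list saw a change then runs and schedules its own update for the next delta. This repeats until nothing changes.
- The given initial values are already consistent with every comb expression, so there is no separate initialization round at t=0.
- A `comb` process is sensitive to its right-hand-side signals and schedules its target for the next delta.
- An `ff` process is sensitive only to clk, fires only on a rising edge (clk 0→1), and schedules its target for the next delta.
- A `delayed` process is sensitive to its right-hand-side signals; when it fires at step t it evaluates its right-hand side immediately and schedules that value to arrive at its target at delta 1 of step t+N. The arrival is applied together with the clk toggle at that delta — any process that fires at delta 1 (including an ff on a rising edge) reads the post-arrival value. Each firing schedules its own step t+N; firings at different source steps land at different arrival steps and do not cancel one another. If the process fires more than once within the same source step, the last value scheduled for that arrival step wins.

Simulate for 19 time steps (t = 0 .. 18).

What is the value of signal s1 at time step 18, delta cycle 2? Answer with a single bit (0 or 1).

t0.Δ0 s0=0 clk=0 s3=1 s6=0 s2=0 s1=0 s5=1 s4=1
t0.Δ1 s0=0 clk=1 s3=1 s6=0 s2=0 s1=0 s5=1 s4=1
t0.Δ2 s0=0 clk=1 s3=1 s6=0 s2=1 s1=1 s5=0 s4=1
t0.Δ3 s0=0 clk=1 s3=0 s6=0 s2=1 s1=1 s5=0 s4=1
t0.Δ4 s0=0 clk=1 s3=0 s6=0 s2=1 s1=1 s5=0 s4=0
t1.Δ0 s0=0 clk=1 s3=0 s6=0 s2=1 s1=1 s5=0 s4=0
t1.Δ1 s0=0 clk=0 s3=0 s6=0 s2=1 s1=1 s5=0 s4=0
t2.Δ0 s0=0 clk=0 s3=0 s6=0 s2=1 s1=1 s5=0 s4=0
t2.Δ1 s0=0 clk=1 s3=0 s6=0 s2=1 s1=1 s5=0 s4=0
t2.Δ2 s0=0 clk=1 s3=0 s6=0 s2=0 s1=1 s5=0 s4=0
t3.Δ0 s0=0 clk=1 s3=0 s6=0 s2=0 s1=1 s5=0 s4=0
t3.Δ1 s0=0 clk=0 s3=0 s6=0 s2=0 s1=1 s5=0 s4=0
t4.Δ0 s0=0 clk=0 s3=0 s6=0 s2=0 s1=1 s5=0 s4=0
t4.Δ1 s0=0 clk=1 s3=0 s6=0 s2=0 s1=1 s5=0 s4=0
t5.Δ0 s0=0 clk=1 s3=0 s6=0 s2=0 s1=1 s5=0 s4=0
t5.Δ1 s0=1 clk=0 s3=0 s6=0 s2=0 s1=1 s5=0 s4=0
t5.Δ2 s0=1 clk=0 s3=0 s6=0 s2=0 s1=1 s5=0 s4=1
t6.Δ0 s0=1 clk=0 s3=0 s6=0 s2=0 s1=1 s5=0 s4=1
t6.Δ1 s0=1 clk=1 s3=0 s6=0 s2=0 s1=1 s5=0 s4=1
t6.Δ2 s0=1 clk=1 s3=0 s6=0 s2=1 s1=1 s5=0 s4=1
t7.Δ0 s0=1 clk=1 s3=0 s6=0 s2=1 s1=1 s5=0 s4=1
t7.Δ1 s0=1 clk=0 s3=0 s6=0 s2=1 s1=1 s5=0 s4=1
t8.Δ0 s0=1 clk=0 s3=0 s6=0 s2=1 s1=1 s5=0 s4=1
t8.Δ1 s0=1 clk=1 s3=0 s6=0 s2=1 s1=1 s5=0 s4=1
t9.Δ0 s0=1 clk=1 s3=0 s6=0 s2=1 s1=1 s5=0 s4=1
t9.Δ1 s0=0 clk=0 s3=0 s6=0 s2=1 s1=1 s5=0 s4=1
t9.Δ2 s0=0 clk=0 s3=0 s6=0 s2=1 s1=1 s5=0 s4=0
t10.Δ0 s0=0 clk=0 s3=0 s6=0 s2=1 s1=1 s5=0 s4=0
t10.Δ1 s0=0 clk=1 s3=0 s6=0 s2=1 s1=1 s5=0 s4=0
t10.Δ2 s0=0 clk=1 s3=0 s6=0 s2=0 s1=1 s5=0 s4=0
t11.Δ0 s0=0 clk=1 s3=0 s6=0 s2=0 s1=1 s5=0 s4=0
t11.Δ1 s0=0 clk=0 s3=0 s6=0 s2=0 s1=1 s5=0 s4=0
t12.Δ0 s0=0 clk=0 s3=0 s6=0 s2=0 s1=1 s5=0 s4=0
t12.Δ1 s0=0 clk=1 s3=0 s6=0 s2=0 s1=1 s5=0 s4=0
t13.Δ0 s0=0 clk=1 s3=0 s6=0 s2=0 s1=1 s5=0 s4=0
t13.Δ1 s0=1 clk=0 s3=0 s6=0 s2=0 s1=1 s5=0 s4=0
t13.Δ2 s0=1 clk=0 s3=0 s6=0 s2=0 s1=1 s5=0 s4=1
t14.Δ0 s0=1 clk=0 s3=0 s6=0 s2=0 s1=1 s5=0 s4=1
t14.Δ1 s0=1 clk=1 s3=0 s6=0 s2=0 s1=1 s5=0 s4=1
t14.Δ2 s0=1 clk=1 s3=0 s6=0 s2=1 s1=1 s5=0 s4=1
t15.Δ0 s0=1 clk=1 s3=0 s6=0 s2=1 s1=1 s5=0 s4=1
t15.Δ1 s0=1 clk=0 s3=0 s6=0 s2=1 s1=1 s5=0 s4=1
t16.Δ0 s0=1 clk=0 s3=0 s6=0 s2=1 s1=1 s5=0 s4=1
t16.Δ1 s0=1 clk=1 s3=0 s6=0 s2=1 s1=1 s5=0 s4=1
t17.Δ0 s0=1 clk=1 s3=0 s6=0 s2=1 s1=1 s5=0 s4=1
t17.Δ1 s0=0 clk=0 s3=0 s6=0 s2=1 s1=1 s5=0 s4=1
t17.Δ2 s0=0 clk=0 s3=0 s6=0 s2=1 s1=1 s5=0 s4=0
t18.Δ0 s0=0 clk=0 s3=0 s6=0 s2=1 s1=1 s5=0 s4=0
t18.Δ1 s0=0 clk=1 s3=0 s6=0 s2=1 s1=1 s5=0 s4=0
t18.Δ2 s0=0 clk=1 s3=0 s6=0 s2=0 s1=1 s5=0 s4=0

1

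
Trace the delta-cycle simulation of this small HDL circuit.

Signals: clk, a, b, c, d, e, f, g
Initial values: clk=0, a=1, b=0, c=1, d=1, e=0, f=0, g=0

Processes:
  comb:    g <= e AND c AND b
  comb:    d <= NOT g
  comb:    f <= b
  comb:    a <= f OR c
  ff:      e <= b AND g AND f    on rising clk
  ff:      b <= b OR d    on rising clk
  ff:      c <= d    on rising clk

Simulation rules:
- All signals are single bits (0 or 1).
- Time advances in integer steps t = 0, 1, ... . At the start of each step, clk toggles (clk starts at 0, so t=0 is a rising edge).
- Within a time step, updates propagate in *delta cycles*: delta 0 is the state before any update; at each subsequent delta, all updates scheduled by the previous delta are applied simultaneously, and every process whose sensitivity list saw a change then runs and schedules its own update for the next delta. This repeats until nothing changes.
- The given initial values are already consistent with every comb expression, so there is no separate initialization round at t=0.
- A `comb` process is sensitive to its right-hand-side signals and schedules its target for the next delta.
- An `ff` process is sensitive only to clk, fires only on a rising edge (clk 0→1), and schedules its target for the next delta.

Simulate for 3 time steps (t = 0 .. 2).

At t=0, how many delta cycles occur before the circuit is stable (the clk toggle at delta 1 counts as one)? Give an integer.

3

[bits: d,f,g,clk,e,a,b,c]
t=0: Δ0=10000101 Δ1=10010101 Δ2=10010111 Δ3=11010111 | 3Δ
t=1: Δ0=11010111 Δ1=11000111 | 1Δ
t=2: Δ0=11000111 Δ1=11010111 | 1Δ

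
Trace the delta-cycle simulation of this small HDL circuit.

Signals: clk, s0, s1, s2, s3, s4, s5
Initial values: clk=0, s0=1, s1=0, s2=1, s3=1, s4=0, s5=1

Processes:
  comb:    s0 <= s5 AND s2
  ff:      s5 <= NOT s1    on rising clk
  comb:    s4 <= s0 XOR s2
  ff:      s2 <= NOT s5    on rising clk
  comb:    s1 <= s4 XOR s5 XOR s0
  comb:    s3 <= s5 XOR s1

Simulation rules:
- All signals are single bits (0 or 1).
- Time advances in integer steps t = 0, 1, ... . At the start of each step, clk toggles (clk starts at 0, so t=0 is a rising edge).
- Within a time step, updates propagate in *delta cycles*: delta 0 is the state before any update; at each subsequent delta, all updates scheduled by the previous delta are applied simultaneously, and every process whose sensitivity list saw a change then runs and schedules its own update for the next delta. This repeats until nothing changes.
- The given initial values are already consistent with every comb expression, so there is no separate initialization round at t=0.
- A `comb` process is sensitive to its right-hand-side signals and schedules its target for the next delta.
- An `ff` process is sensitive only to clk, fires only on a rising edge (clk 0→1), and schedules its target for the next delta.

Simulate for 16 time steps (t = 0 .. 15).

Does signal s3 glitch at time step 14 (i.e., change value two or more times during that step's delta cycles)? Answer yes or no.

yes

[bits: s4,s5,s1,s0,s3,s2,clk]
t=0: Δ0=0101110 Δ1=0101111 Δ2=0101101 Δ3=1100101 Δ4=0100101 Δ5=0110101 Δ6=0110001 | 6Δ
t=1: Δ0=0110001 Δ1=0110000 | 1Δ
t=2: Δ0=0110000 Δ1=0110001 Δ2=0010001 Δ3=0000101 Δ4=0000001 | 4Δ
t=3: Δ0=0000001 Δ1=0000000 | 1Δ
t=4: Δ0=0000000 Δ1=0000001 Δ2=0100011 Δ3=1111111 Δ4=0111011 Δ5=0101011 Δ6=0101111 | 6Δ
t=5: Δ0=0101111 Δ1=0101110 | 1Δ
t=6: Δ0=0101110 Δ1=0101111 Δ2=0101101 Δ3=1100101 Δ4=0100101 Δ5=0110101 Δ6=0110001 | 6Δ
t=7: Δ0=0110001 Δ1=0110000 | 1Δ
t=8: Δ0=0110000 Δ1=0110001 Δ2=0010001 Δ3=0000101 Δ4=0000001 | 4Δ
t=9: Δ0=0000001 Δ1=0000000 | 1Δ
t=10: Δ0=0000000 Δ1=0000001 Δ2=0100011 Δ3=1111111 Δ4=0111011 Δ5=0101011 Δ6=0101111 | 6Δ
t=11: Δ0=0101111 Δ1=0101110 | 1Δ
t=12: Δ0=0101110 Δ1=0101111 Δ2=0101101 Δ3=1100101 Δ4=0100101 Δ5=0110101 Δ6=0110001 | 6Δ
t=13: Δ0=0110001 Δ1=0110000 | 1Δ
t=14: Δ0=0110000 Δ1=0110001 Δ2=0010001 Δ3=0000101 Δ4=0000001 | 4Δ
t=15: Δ0=0000001 Δ1=0000000 | 1Δ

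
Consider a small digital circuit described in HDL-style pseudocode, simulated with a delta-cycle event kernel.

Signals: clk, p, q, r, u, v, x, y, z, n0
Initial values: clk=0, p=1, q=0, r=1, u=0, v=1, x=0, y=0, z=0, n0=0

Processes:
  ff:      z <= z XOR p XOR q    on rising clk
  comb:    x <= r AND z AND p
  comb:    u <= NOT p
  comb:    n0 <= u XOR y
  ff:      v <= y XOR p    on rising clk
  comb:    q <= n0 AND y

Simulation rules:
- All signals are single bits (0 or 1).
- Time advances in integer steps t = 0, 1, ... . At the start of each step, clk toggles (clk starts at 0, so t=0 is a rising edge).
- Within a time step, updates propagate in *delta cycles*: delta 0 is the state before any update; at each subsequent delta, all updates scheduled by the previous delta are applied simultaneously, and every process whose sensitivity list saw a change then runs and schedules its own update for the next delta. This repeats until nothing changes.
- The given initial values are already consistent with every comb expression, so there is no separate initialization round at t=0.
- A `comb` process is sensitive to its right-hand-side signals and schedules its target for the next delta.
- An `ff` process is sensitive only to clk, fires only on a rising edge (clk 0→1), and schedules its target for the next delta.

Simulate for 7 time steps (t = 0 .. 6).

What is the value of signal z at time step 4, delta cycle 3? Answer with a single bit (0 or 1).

1

t0.Δ0 q=0 clk=0 x=0 u=0 y=0 r=1 n0=0 v=1 z=0 p=1
t0.Δ1 q=0 clk=1 x=0 u=0 y=0 r=1 n0=0 v=1 z=0 p=1
t0.Δ2 q=0 clk=1 x=0 u=0 y=0 r=1 n0=0 v=1 z=1 p=1
t0.Δ3 q=0 clk=1 x=1 u=0 y=0 r=1 n0=0 v=1 z=1 p=1
t1.Δ0 q=0 clk=1 x=1 u=0 y=0 r=1 n0=0 v=1 z=1 p=1
t1.Δ1 q=0 clk=0 x=1 u=0 y=0 r=1 n0=0 v=1 z=1 p=1
t2.Δ0 q=0 clk=0 x=1 u=0 y=0 r=1 n0=0 v=1 z=1 p=1
t2.Δ1 q=0 clk=1 x=1 u=0 y=0 r=1 n0=0 v=1 z=1 p=1
t2.Δ2 q=0 clk=1 x=1 u=0 y=0 r=1 n0=0 v=1 z=0 p=1
t2.Δ3 q=0 clk=1 x=0 u=0 y=0 r=1 n0=0 v=1 z=0 p=1
t3.Δ0 q=0 clk=1 x=0 u=0 y=0 r=1 n0=0 v=1 z=0 p=1
t3.Δ1 q=0 clk=0 x=0 u=0 y=0 r=1 n0=0 v=1 z=0 p=1
t4.Δ0 q=0 clk=0 x=0 u=0 y=0 r=1 n0=0 v=1 z=0 p=1
t4.Δ1 q=0 clk=1 x=0 u=0 y=0 r=1 n0=0 v=1 z=0 p=1
t4.Δ2 q=0 clk=1 x=0 u=0 y=0 r=1 n0=0 v=1 z=1 p=1
t4.Δ3 q=0 clk=1 x=1 u=0 y=0 r=1 n0=0 v=1 z=1 p=1
t5.Δ0 q=0 clk=1 x=1 u=0 y=0 r=1 n0=0 v=1 z=1 p=1
t5.Δ1 q=0 clk=0 x=1 u=0 y=0 r=1 n0=0 v=1 z=1 p=1
t6.Δ0 q=0 clk=0 x=1 u=0 y=0 r=1 n0=0 v=1 z=1 p=1
t6.Δ1 q=0 clk=1 x=1 u=0 y=0 r=1 n0=0 v=1 z=1 p=1
t6.Δ2 q=0 clk=1 x=1 u=0 y=0 r=1 n0=0 v=1 z=0 p=1
t6.Δ3 q=0 clk=1 x=0 u=0 y=0 r=1 n0=0 v=1 z=0 p=1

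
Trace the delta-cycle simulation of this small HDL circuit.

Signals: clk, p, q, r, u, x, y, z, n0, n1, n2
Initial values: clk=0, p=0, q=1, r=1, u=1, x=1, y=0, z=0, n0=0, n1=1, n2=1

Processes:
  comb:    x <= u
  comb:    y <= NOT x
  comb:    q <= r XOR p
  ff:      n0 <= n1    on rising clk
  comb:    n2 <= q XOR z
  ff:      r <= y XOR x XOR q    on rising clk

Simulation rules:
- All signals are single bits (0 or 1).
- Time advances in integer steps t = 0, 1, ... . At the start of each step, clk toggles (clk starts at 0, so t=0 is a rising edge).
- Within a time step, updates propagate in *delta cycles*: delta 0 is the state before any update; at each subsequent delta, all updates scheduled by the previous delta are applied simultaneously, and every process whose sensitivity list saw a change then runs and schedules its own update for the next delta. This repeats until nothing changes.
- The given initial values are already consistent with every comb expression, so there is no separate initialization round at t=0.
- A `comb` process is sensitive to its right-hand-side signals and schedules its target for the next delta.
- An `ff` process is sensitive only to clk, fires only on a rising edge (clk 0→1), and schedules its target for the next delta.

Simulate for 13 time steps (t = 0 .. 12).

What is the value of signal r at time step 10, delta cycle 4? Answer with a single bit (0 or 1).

1

t=0 Δ0: z=0 clk=0 q=1 n0=0 u=1 x=1 r=1 n1=1 n2=1 p=0 y=0
  Δ1: clk:0→1
  Δ2: n0:0→1, r:1→0
  Δ3: q:1→0
  Δ4: n2:1→0
  (4Δ to stable)
t=1 Δ0: z=0 clk=1 q=0 n0=1 u=1 x=1 r=0 n1=1 n2=0 p=0 y=0
  Δ1: clk:1→0
  (1Δ to stable)
t=2 Δ0: z=0 clk=0 q=0 n0=1 u=1 x=1 r=0 n1=1 n2=0 p=0 y=0
  Δ1: clk:0→1
  Δ2: r:0→1
  Δ3: q:0→1
  Δ4: n2:0→1
  (4Δ to stable)
t=3 Δ0: z=0 clk=1 q=1 n0=1 u=1 x=1 r=1 n1=1 n2=1 p=0 y=0
  Δ1: clk:1→0
  (1Δ to stable)
t=4 Δ0: z=0 clk=0 q=1 n0=1 u=1 x=1 r=1 n1=1 n2=1 p=0 y=0
  Δ1: clk:0→1
  Δ2: r:1→0
  Δ3: q:1→0
  Δ4: n2:1→0
  (4Δ to stable)
t=5 Δ0: z=0 clk=1 q=0 n0=1 u=1 x=1 r=0 n1=1 n2=0 p=0 y=0
  Δ1: clk:1→0
  (1Δ to stable)
t=6 Δ0: z=0 clk=0 q=0 n0=1 u=1 x=1 r=0 n1=1 n2=0 p=0 y=0
  Δ1: clk:0→1
  Δ2: r:0→1
  Δ3: q:0→1
  Δ4: n2:0→1
  (4Δ to stable)
t=7 Δ0: z=0 clk=1 q=1 n0=1 u=1 x=1 r=1 n1=1 n2=1 p=0 y=0
  Δ1: clk:1→0
  (1Δ to stable)
t=8 Δ0: z=0 clk=0 q=1 n0=1 u=1 x=1 r=1 n1=1 n2=1 p=0 y=0
  Δ1: clk:0→1
  Δ2: r:1→0
  Δ3: q:1→0
  Δ4: n2:1→0
  (4Δ to stable)
t=9 Δ0: z=0 clk=1 q=0 n0=1 u=1 x=1 r=0 n1=1 n2=0 p=0 y=0
  Δ1: clk:1→0
  (1Δ to stable)
t=10 Δ0: z=0 clk=0 q=0 n0=1 u=1 x=1 r=0 n1=1 n2=0 p=0 y=0
  Δ1: clk:0→1
  Δ2: r:0→1
  Δ3: q:0→1
  Δ4: n2:0→1
  (4Δ to stable)
t=11 Δ0: z=0 clk=1 q=1 n0=1 u=1 x=1 r=1 n1=1 n2=1 p=0 y=0
  Δ1: clk:1→0
  (1Δ to stable)
t=12 Δ0: z=0 clk=0 q=1 n0=1 u=1 x=1 r=1 n1=1 n2=1 p=0 y=0
  Δ1: clk:0→1
  Δ2: r:1→0
  Δ3: q:1→0
  Δ4: n2:1→0
  (4Δ to stable)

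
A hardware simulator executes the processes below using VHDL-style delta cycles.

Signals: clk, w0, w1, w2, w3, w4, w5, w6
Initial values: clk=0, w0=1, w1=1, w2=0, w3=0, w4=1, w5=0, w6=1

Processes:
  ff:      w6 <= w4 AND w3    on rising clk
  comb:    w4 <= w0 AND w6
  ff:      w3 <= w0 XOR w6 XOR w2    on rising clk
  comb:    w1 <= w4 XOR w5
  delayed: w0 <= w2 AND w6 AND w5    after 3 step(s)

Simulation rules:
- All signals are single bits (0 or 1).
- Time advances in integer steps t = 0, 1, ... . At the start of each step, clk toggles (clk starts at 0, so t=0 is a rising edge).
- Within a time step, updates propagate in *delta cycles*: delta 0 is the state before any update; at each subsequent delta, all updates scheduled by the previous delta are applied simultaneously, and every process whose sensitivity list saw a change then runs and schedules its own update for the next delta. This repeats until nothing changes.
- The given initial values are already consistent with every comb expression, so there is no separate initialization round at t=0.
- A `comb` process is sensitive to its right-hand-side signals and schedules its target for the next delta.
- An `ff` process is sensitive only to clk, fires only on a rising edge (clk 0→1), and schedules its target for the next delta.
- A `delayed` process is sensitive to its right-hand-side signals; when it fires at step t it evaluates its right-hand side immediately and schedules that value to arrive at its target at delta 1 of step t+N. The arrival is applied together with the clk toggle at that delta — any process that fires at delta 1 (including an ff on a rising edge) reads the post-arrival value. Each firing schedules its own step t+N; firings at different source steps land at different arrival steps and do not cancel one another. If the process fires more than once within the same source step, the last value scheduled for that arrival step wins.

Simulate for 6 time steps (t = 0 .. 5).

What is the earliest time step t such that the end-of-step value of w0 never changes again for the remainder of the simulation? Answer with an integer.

t0.Δ0 w6=1 w0=1 w1=1 w4=1 w2=0 clk=0 w5=0 w3=0
t0.Δ1 w6=1 w0=1 w1=1 w4=1 w2=0 clk=1 w5=0 w3=0
t0.Δ2 w6=0 w0=1 w1=1 w4=1 w2=0 clk=1 w5=0 w3=0
t0.Δ3 w6=0 w0=1 w1=1 w4=0 w2=0 clk=1 w5=0 w3=0
t0.Δ4 w6=0 w0=1 w1=0 w4=0 w2=0 clk=1 w5=0 w3=0
t1.Δ0 w6=0 w0=1 w1=0 w4=0 w2=0 clk=1 w5=0 w3=0
t1.Δ1 w6=0 w0=1 w1=0 w4=0 w2=0 clk=0 w5=0 w3=0
t2.Δ0 w6=0 w0=1 w1=0 w4=0 w2=0 clk=0 w5=0 w3=0
t2.Δ1 w6=0 w0=1 w1=0 w4=0 w2=0 clk=1 w5=0 w3=0
t2.Δ2 w6=0 w0=1 w1=0 w4=0 w2=0 clk=1 w5=0 w3=1
t3.Δ0 w6=0 w0=1 w1=0 w4=0 w2=0 clk=1 w5=0 w3=1
t3.Δ1 w6=0 w0=0 w1=0 w4=0 w2=0 clk=0 w5=0 w3=1
t4.Δ0 w6=0 w0=0 w1=0 w4=0 w2=0 clk=0 w5=0 w3=1
t4.Δ1 w6=0 w0=0 w1=0 w4=0 w2=0 clk=1 w5=0 w3=1
t4.Δ2 w6=0 w0=0 w1=0 w4=0 w2=0 clk=1 w5=0 w3=0
t5.Δ0 w6=0 w0=0 w1=0 w4=0 w2=0 clk=1 w5=0 w3=0
t5.Δ1 w6=0 w0=0 w1=0 w4=0 w2=0 clk=0 w5=0 w3=0

3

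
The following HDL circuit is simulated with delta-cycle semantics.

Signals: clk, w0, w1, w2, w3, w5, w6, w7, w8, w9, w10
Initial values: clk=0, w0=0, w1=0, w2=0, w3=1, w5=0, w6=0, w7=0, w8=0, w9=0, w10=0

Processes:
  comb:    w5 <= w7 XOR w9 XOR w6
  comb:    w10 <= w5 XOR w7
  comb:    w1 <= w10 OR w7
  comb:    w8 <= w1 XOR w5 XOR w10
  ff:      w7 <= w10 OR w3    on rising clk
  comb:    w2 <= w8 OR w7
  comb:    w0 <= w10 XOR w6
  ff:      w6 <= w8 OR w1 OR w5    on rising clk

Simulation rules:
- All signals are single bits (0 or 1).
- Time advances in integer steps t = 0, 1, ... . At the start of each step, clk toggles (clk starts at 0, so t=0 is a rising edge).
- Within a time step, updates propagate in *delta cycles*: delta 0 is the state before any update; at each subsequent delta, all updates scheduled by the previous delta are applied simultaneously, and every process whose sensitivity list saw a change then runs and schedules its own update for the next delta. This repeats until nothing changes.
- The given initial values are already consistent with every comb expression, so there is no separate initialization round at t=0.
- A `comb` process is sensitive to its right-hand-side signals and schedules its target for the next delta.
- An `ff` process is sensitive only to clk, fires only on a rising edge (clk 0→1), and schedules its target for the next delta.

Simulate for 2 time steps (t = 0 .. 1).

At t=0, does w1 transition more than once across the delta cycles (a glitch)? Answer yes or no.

no

t=0 Δ0: clk=0 w0=0 w10=0 w8=0 w5=0 w3=1 w7=0 w2=0 w1=0 w6=0 w9=0
  Δ1: clk:0→1
  Δ2: w7:0→1
  Δ3: w10:0→1, w5:0→1, w2:0→1, w1:0→1
  Δ4: w0:0→1, w10:1→0, w8:0→1
  Δ5: w0:1→0, w8:1→0
  (5Δ to stable)
t=1 Δ0: clk=1 w0=0 w10=0 w8=0 w5=1 w3=1 w7=1 w2=1 w1=1 w6=0 w9=0
  Δ1: clk:1→0
  (1Δ to stable)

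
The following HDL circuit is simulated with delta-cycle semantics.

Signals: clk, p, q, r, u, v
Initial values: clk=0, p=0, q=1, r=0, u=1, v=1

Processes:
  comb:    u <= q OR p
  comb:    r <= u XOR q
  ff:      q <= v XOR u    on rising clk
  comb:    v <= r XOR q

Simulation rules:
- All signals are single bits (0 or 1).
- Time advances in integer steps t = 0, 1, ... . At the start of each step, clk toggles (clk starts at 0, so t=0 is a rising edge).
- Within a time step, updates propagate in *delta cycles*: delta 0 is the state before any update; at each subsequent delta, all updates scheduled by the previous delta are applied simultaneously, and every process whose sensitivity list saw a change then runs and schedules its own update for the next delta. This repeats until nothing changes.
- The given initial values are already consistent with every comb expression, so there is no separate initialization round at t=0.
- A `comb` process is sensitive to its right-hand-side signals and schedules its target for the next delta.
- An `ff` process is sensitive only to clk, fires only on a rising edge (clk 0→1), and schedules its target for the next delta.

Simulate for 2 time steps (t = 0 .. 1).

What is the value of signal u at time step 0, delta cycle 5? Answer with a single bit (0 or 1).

0

t=0 Δ0: p=0 q=1 r=0 clk=0 v=1 u=1
  Δ1: clk:0→1
  Δ2: q:1→0
  Δ3: r:0→1, v:1→0, u:1→0
  Δ4: r:1→0, v:0→1
  Δ5: v:1→0
  (5Δ to stable)
t=1 Δ0: p=0 q=0 r=0 clk=1 v=0 u=0
  Δ1: clk:1→0
  (1Δ to stable)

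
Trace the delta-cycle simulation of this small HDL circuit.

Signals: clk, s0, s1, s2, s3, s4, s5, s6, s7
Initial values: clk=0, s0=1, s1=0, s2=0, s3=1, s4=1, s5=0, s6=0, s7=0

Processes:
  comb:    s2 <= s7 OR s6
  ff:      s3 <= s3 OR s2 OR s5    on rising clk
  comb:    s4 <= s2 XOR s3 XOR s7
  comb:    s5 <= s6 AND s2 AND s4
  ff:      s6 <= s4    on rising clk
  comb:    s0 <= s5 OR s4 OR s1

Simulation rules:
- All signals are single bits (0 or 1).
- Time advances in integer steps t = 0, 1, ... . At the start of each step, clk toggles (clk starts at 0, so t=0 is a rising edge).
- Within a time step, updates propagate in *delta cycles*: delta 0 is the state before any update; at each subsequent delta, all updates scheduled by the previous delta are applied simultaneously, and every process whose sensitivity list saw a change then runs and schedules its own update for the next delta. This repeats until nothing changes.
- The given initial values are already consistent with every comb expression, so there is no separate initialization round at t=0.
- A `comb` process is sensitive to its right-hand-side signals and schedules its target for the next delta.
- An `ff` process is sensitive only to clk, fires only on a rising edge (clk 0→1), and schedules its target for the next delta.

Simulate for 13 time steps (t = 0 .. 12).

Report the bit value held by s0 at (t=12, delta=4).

t=0 Δ0: s3=1 s4=1 s6=0 s2=0 s1=0 clk=0 s5=0 s0=1 s7=0
  Δ1: clk:0→1
  Δ2: s6:0→1
  Δ3: s2:0→1
  Δ4: s4:1→0, s5:0→1
  Δ5: s5:1→0
  Δ6: s0:1→0
  (6Δ to stable)
t=1 Δ0: s3=1 s4=0 s6=1 s2=1 s1=0 clk=1 s5=0 s0=0 s7=0
  Δ1: clk:1→0
  (1Δ to stable)
t=2 Δ0: s3=1 s4=0 s6=1 s2=1 s1=0 clk=0 s5=0 s0=0 s7=0
  Δ1: clk:0→1
  Δ2: s6:1→0
  Δ3: s2:1→0
  Δ4: s4:0→1
  Δ5: s0:0→1
  (5Δ to stable)
t=3 Δ0: s3=1 s4=1 s6=0 s2=0 s1=0 clk=1 s5=0 s0=1 s7=0
  Δ1: clk:1→0
  (1Δ to stable)
t=4 Δ0: s3=1 s4=1 s6=0 s2=0 s1=0 clk=0 s5=0 s0=1 s7=0
  Δ1: clk:0→1
  Δ2: s6:0→1
  Δ3: s2:0→1
  Δ4: s4:1→0, s5:0→1
  Δ5: s5:1→0
  Δ6: s0:1→0
  (6Δ to stable)
t=5 Δ0: s3=1 s4=0 s6=1 s2=1 s1=0 clk=1 s5=0 s0=0 s7=0
  Δ1: clk:1→0
  (1Δ to stable)
t=6 Δ0: s3=1 s4=0 s6=1 s2=1 s1=0 clk=0 s5=0 s0=0 s7=0
  Δ1: clk:0→1
  Δ2: s6:1→0
  Δ3: s2:1→0
  Δ4: s4:0→1
  Δ5: s0:0→1
  (5Δ to stable)
t=7 Δ0: s3=1 s4=1 s6=0 s2=0 s1=0 clk=1 s5=0 s0=1 s7=0
  Δ1: clk:1→0
  (1Δ to stable)
t=8 Δ0: s3=1 s4=1 s6=0 s2=0 s1=0 clk=0 s5=0 s0=1 s7=0
  Δ1: clk:0→1
  Δ2: s6:0→1
  Δ3: s2:0→1
  Δ4: s4:1→0, s5:0→1
  Δ5: s5:1→0
  Δ6: s0:1→0
  (6Δ to stable)
t=9 Δ0: s3=1 s4=0 s6=1 s2=1 s1=0 clk=1 s5=0 s0=0 s7=0
  Δ1: clk:1→0
  (1Δ to stable)
t=10 Δ0: s3=1 s4=0 s6=1 s2=1 s1=0 clk=0 s5=0 s0=0 s7=0
  Δ1: clk:0→1
  Δ2: s6:1→0
  Δ3: s2:1→0
  Δ4: s4:0→1
  Δ5: s0:0→1
  (5Δ to stable)
t=11 Δ0: s3=1 s4=1 s6=0 s2=0 s1=0 clk=1 s5=0 s0=1 s7=0
  Δ1: clk:1→0
  (1Δ to stable)
t=12 Δ0: s3=1 s4=1 s6=0 s2=0 s1=0 clk=0 s5=0 s0=1 s7=0
  Δ1: clk:0→1
  Δ2: s6:0→1
  Δ3: s2:0→1
  Δ4: s4:1→0, s5:0→1
  Δ5: s5:1→0
  Δ6: s0:1→0
  (6Δ to stable)

1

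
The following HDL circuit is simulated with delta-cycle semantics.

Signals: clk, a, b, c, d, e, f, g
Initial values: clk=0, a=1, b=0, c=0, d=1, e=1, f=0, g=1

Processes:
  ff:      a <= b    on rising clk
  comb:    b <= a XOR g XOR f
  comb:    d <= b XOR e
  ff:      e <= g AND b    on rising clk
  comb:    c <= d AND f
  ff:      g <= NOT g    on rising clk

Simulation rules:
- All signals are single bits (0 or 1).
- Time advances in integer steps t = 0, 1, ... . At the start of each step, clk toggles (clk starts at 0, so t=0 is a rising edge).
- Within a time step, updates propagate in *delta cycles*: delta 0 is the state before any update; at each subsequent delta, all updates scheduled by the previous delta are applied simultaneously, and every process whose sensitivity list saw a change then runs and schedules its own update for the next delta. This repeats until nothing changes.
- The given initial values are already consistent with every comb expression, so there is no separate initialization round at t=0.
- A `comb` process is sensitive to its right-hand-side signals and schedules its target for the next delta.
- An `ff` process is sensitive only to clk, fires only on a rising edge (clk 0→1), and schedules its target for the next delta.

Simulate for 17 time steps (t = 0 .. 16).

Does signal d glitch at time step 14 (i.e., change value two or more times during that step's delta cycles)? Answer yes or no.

t=0 Δ0: f=0 b=0 e=1 c=0 a=1 clk=0 d=1 g=1
  Δ1: clk:0→1
  Δ2: e:1→0, a:1→0, g:1→0
  Δ3: d:1→0
  (3Δ to stable)
t=1 Δ0: f=0 b=0 e=0 c=0 a=0 clk=1 d=0 g=0
  Δ1: clk:1→0
  (1Δ to stable)
t=2 Δ0: f=0 b=0 e=0 c=0 a=0 clk=0 d=0 g=0
  Δ1: clk:0→1
  Δ2: g:0→1
  Δ3: b:0→1
  Δ4: d:0→1
  (4Δ to stable)
t=3 Δ0: f=0 b=1 e=0 c=0 a=0 clk=1 d=1 g=1
  Δ1: clk:1→0
  (1Δ to stable)
t=4 Δ0: f=0 b=1 e=0 c=0 a=0 clk=0 d=1 g=1
  Δ1: clk:0→1
  Δ2: e:0→1, a:0→1, g:1→0
  Δ3: d:1→0
  (3Δ to stable)
t=5 Δ0: f=0 b=1 e=1 c=0 a=1 clk=1 d=0 g=0
  Δ1: clk:1→0
  (1Δ to stable)
t=6 Δ0: f=0 b=1 e=1 c=0 a=1 clk=0 d=0 g=0
  Δ1: clk:0→1
  Δ2: e:1→0, g:0→1
  Δ3: b:1→0, d:0→1
  Δ4: d:1→0
  (4Δ to stable)
t=7 Δ0: f=0 b=0 e=0 c=0 a=1 clk=1 d=0 g=1
  Δ1: clk:1→0
  (1Δ to stable)
t=8 Δ0: f=0 b=0 e=0 c=0 a=1 clk=0 d=0 g=1
  Δ1: clk:0→1
  Δ2: a:1→0, g:1→0
  (2Δ to stable)
t=9 Δ0: f=0 b=0 e=0 c=0 a=0 clk=1 d=0 g=0
  Δ1: clk:1→0
  (1Δ to stable)
t=10 Δ0: f=0 b=0 e=0 c=0 a=0 clk=0 d=0 g=0
  Δ1: clk:0→1
  Δ2: g:0→1
  Δ3: b:0→1
  Δ4: d:0→1
  (4Δ to stable)
t=11 Δ0: f=0 b=1 e=0 c=0 a=0 clk=1 d=1 g=1
  Δ1: clk:1→0
  (1Δ to stable)
t=12 Δ0: f=0 b=1 e=0 c=0 a=0 clk=0 d=1 g=1
  Δ1: clk:0→1
  Δ2: e:0→1, a:0→1, g:1→0
  Δ3: d:1→0
  (3Δ to stable)
t=13 Δ0: f=0 b=1 e=1 c=0 a=1 clk=1 d=0 g=0
  Δ1: clk:1→0
  (1Δ to stable)
t=14 Δ0: f=0 b=1 e=1 c=0 a=1 clk=0 d=0 g=0
  Δ1: clk:0→1
  Δ2: e:1→0, g:0→1
  Δ3: b:1→0, d:0→1
  Δ4: d:1→0
  (4Δ to stable)
t=15 Δ0: f=0 b=0 e=0 c=0 a=1 clk=1 d=0 g=1
  Δ1: clk:1→0
  (1Δ to stable)
t=16 Δ0: f=0 b=0 e=0 c=0 a=1 clk=0 d=0 g=1
  Δ1: clk:0→1
  Δ2: a:1→0, g:1→0
  (2Δ to stable)

yes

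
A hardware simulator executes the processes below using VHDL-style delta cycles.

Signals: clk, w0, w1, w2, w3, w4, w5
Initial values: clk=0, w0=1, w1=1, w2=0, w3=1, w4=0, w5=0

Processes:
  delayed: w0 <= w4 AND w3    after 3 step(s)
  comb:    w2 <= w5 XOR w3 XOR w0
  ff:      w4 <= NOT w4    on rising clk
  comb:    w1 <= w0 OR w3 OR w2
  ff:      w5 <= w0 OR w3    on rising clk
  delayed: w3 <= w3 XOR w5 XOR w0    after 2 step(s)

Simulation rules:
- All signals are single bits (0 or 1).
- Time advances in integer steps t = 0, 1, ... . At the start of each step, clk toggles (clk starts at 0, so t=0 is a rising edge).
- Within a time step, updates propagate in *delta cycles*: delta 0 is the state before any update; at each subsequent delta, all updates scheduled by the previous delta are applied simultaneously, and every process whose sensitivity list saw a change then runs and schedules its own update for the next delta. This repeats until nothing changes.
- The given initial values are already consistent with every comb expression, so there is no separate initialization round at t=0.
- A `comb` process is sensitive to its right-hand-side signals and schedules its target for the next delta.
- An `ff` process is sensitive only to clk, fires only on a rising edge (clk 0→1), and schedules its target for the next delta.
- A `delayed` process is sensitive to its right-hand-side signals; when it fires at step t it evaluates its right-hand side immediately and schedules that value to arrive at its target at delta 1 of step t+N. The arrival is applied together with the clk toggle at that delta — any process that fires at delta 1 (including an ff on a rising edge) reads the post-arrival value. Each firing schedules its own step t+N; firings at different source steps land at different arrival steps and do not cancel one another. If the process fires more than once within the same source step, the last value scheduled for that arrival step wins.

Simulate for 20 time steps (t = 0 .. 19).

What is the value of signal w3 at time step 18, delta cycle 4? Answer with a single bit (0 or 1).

t=0 Δ0: w2=0 w0=1 w1=1 clk=0 w3=1 w5=0 w4=0
  Δ1: clk:0→1
  Δ2: w5:0→1, w4:0→1
  Δ3: w2:0→1
  (3Δ to stable)
t=1 Δ0: w2=1 w0=1 w1=1 clk=1 w3=1 w5=1 w4=1
  Δ1: clk:1→0
  (1Δ to stable)
t=2 Δ0: w2=1 w0=1 w1=1 clk=0 w3=1 w5=1 w4=1
  Δ1: clk:0→1
  Δ2: w4:1→0
  (2Δ to stable)
t=3 Δ0: w2=1 w0=1 w1=1 clk=1 w3=1 w5=1 w4=0
  Δ1: clk:1→0
  (1Δ to stable)
t=4 Δ0: w2=1 w0=1 w1=1 clk=0 w3=1 w5=1 w4=0
  Δ1: clk:0→1
  Δ2: w4:0→1
  (2Δ to stable)
t=5 Δ0: w2=1 w0=1 w1=1 clk=1 w3=1 w5=1 w4=1
  Δ1: w0:1→0, clk:1→0
  Δ2: w2:1→0
  (2Δ to stable)
t=6 Δ0: w2=0 w0=0 w1=1 clk=0 w3=1 w5=1 w4=1
  Δ1: clk:0→1
  Δ2: w4:1→0
  (2Δ to stable)
t=7 Δ0: w2=0 w0=0 w1=1 clk=1 w3=1 w5=1 w4=0
  Δ1: w0:0→1, clk:1→0, w3:1→0
  (1Δ to stable)
t=8 Δ0: w2=0 w0=1 w1=1 clk=0 w3=0 w5=1 w4=0
  Δ1: clk:0→1
  Δ2: w4:0→1
  (2Δ to stable)
t=9 Δ0: w2=0 w0=1 w1=1 clk=1 w3=0 w5=1 w4=1
  Δ1: w0:1→0, clk:1→0
  Δ2: w2:0→1, w1:1→0
  Δ3: w1:0→1
  (3Δ to stable)
t=10 Δ0: w2=1 w0=0 w1=1 clk=0 w3=0 w5=1 w4=1
  Δ1: clk:0→1
  Δ2: w5:1→0, w4:1→0
  Δ3: w2:1→0
  Δ4: w1:1→0
  (4Δ to stable)
t=11 Δ0: w2=0 w0=0 w1=0 clk=1 w3=0 w5=0 w4=0
  Δ1: clk:1→0, w3:0→1
  Δ2: w2:0→1, w1:0→1
  (2Δ to stable)
t=12 Δ0: w2=1 w0=0 w1=1 clk=0 w3=1 w5=0 w4=0
  Δ1: clk:0→1, w3:1→0
  Δ2: w2:1→0, w4:0→1
  Δ3: w1:1→0
  (3Δ to stable)
t=13 Δ0: w2=0 w0=0 w1=0 clk=1 w3=0 w5=0 w4=1
  Δ1: clk:1→0, w3:0→1
  Δ2: w2:0→1, w1:0→1
  (2Δ to stable)
t=14 Δ0: w2=1 w0=0 w1=1 clk=0 w3=1 w5=0 w4=1
  Δ1: clk:0→1, w3:1→0
  Δ2: w2:1→0, w4:1→0
  Δ3: w1:1→0
  (3Δ to stable)
t=15 Δ0: w2=0 w0=0 w1=0 clk=1 w3=0 w5=0 w4=0
  Δ1: clk:1→0, w3:0→1
  Δ2: w2:0→1, w1:0→1
  (2Δ to stable)
t=16 Δ0: w2=1 w0=0 w1=1 clk=0 w3=1 w5=0 w4=0
  Δ1: w0:0→1, clk:0→1, w3:1→0
  Δ2: w5:0→1, w4:0→1
  Δ3: w2:1→0
  (3Δ to stable)
t=17 Δ0: w2=0 w0=1 w1=1 clk=1 w3=0 w5=1 w4=1
  Δ1: w0:1→0, clk:1→0, w3:0→1
  (1Δ to stable)
t=18 Δ0: w2=0 w0=0 w1=1 clk=0 w3=1 w5=1 w4=1
  Δ1: clk:0→1, w3:1→0
  Δ2: w2:0→1, w1:1→0, w5:1→0, w4:1→0
  Δ3: w2:1→0, w1:0→1
  Δ4: w1:1→0
  (4Δ to stable)
t=19 Δ0: w2=0 w0=0 w1=0 clk=1 w3=0 w5=0 w4=0
  Δ1: clk:1→0
  (1Δ to stable)

0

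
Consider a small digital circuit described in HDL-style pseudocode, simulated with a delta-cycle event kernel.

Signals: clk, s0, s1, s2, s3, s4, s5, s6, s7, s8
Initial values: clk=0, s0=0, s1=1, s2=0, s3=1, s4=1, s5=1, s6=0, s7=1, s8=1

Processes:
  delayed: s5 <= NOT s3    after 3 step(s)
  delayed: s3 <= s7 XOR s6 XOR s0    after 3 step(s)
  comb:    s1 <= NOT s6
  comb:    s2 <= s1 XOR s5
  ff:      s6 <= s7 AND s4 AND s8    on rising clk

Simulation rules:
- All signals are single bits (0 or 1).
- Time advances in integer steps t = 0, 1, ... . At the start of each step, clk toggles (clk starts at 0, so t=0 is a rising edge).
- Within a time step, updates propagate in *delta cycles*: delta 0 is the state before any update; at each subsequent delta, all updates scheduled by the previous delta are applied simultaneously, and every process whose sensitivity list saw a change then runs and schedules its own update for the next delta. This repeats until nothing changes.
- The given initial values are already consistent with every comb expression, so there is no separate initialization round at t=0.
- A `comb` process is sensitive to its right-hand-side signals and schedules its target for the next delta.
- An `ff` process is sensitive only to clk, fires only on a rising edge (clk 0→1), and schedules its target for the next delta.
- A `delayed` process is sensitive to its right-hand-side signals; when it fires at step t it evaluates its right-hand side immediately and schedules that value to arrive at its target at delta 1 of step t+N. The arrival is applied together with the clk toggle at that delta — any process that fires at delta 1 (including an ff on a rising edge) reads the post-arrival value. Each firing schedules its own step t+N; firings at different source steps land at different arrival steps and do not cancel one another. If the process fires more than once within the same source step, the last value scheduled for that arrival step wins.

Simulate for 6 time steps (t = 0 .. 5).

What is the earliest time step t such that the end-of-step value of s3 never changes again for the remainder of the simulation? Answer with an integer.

3

t0.Δ0 s7=1 s5=1 s6=0 s3=1 s8=1 clk=0 s0=0 s4=1 s1=1 s2=0
t0.Δ1 s7=1 s5=1 s6=0 s3=1 s8=1 clk=1 s0=0 s4=1 s1=1 s2=0
t0.Δ2 s7=1 s5=1 s6=1 s3=1 s8=1 clk=1 s0=0 s4=1 s1=1 s2=0
t0.Δ3 s7=1 s5=1 s6=1 s3=1 s8=1 clk=1 s0=0 s4=1 s1=0 s2=0
t0.Δ4 s7=1 s5=1 s6=1 s3=1 s8=1 clk=1 s0=0 s4=1 s1=0 s2=1
t1.Δ0 s7=1 s5=1 s6=1 s3=1 s8=1 clk=1 s0=0 s4=1 s1=0 s2=1
t1.Δ1 s7=1 s5=1 s6=1 s3=1 s8=1 clk=0 s0=0 s4=1 s1=0 s2=1
t2.Δ0 s7=1 s5=1 s6=1 s3=1 s8=1 clk=0 s0=0 s4=1 s1=0 s2=1
t2.Δ1 s7=1 s5=1 s6=1 s3=1 s8=1 clk=1 s0=0 s4=1 s1=0 s2=1
t3.Δ0 s7=1 s5=1 s6=1 s3=1 s8=1 clk=1 s0=0 s4=1 s1=0 s2=1
t3.Δ1 s7=1 s5=1 s6=1 s3=0 s8=1 clk=0 s0=0 s4=1 s1=0 s2=1
t4.Δ0 s7=1 s5=1 s6=1 s3=0 s8=1 clk=0 s0=0 s4=1 s1=0 s2=1
t4.Δ1 s7=1 s5=1 s6=1 s3=0 s8=1 clk=1 s0=0 s4=1 s1=0 s2=1
t5.Δ0 s7=1 s5=1 s6=1 s3=0 s8=1 clk=1 s0=0 s4=1 s1=0 s2=1
t5.Δ1 s7=1 s5=1 s6=1 s3=0 s8=1 clk=0 s0=0 s4=1 s1=0 s2=1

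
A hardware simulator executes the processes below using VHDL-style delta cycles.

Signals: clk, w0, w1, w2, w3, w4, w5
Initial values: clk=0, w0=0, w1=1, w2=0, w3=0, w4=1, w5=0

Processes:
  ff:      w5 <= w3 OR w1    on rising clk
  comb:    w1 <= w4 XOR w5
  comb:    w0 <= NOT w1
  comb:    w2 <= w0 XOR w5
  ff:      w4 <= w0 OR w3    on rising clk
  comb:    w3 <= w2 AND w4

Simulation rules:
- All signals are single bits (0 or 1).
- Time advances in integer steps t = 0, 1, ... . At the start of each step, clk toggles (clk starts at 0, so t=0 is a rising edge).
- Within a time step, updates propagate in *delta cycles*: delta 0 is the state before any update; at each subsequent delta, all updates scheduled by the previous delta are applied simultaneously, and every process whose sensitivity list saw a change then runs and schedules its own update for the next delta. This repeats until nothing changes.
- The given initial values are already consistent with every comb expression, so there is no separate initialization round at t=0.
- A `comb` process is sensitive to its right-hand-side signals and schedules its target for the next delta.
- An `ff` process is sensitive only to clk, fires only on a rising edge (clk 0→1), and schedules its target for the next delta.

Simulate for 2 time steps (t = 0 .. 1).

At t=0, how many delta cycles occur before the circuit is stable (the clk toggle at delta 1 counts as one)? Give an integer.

3

t0.Δ0 w4=1 w0=0 w5=0 w1=1 w3=0 w2=0 clk=0
t0.Δ1 w4=1 w0=0 w5=0 w1=1 w3=0 w2=0 clk=1
t0.Δ2 w4=0 w0=0 w5=1 w1=1 w3=0 w2=0 clk=1
t0.Δ3 w4=0 w0=0 w5=1 w1=1 w3=0 w2=1 clk=1
t1.Δ0 w4=0 w0=0 w5=1 w1=1 w3=0 w2=1 clk=1
t1.Δ1 w4=0 w0=0 w5=1 w1=1 w3=0 w2=1 clk=0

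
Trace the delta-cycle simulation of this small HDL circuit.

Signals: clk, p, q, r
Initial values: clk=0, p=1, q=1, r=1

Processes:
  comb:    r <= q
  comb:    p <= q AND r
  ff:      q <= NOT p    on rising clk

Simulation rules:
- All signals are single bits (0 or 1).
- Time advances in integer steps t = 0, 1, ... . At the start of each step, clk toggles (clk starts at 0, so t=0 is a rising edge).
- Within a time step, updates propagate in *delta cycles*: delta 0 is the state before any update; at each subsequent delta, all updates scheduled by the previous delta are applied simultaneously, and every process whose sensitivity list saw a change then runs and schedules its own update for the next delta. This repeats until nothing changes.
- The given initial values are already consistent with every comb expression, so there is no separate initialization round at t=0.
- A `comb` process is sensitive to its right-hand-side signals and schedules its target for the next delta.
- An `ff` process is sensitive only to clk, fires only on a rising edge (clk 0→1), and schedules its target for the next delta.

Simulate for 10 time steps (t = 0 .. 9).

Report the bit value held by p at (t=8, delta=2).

t0.Δ0 q=1 clk=0 r=1 p=1
t0.Δ1 q=1 clk=1 r=1 p=1
t0.Δ2 q=0 clk=1 r=1 p=1
t0.Δ3 q=0 clk=1 r=0 p=0
t1.Δ0 q=0 clk=1 r=0 p=0
t1.Δ1 q=0 clk=0 r=0 p=0
t2.Δ0 q=0 clk=0 r=0 p=0
t2.Δ1 q=0 clk=1 r=0 p=0
t2.Δ2 q=1 clk=1 r=0 p=0
t2.Δ3 q=1 clk=1 r=1 p=0
t2.Δ4 q=1 clk=1 r=1 p=1
t3.Δ0 q=1 clk=1 r=1 p=1
t3.Δ1 q=1 clk=0 r=1 p=1
t4.Δ0 q=1 clk=0 r=1 p=1
t4.Δ1 q=1 clk=1 r=1 p=1
t4.Δ2 q=0 clk=1 r=1 p=1
t4.Δ3 q=0 clk=1 r=0 p=0
t5.Δ0 q=0 clk=1 r=0 p=0
t5.Δ1 q=0 clk=0 r=0 p=0
t6.Δ0 q=0 clk=0 r=0 p=0
t6.Δ1 q=0 clk=1 r=0 p=0
t6.Δ2 q=1 clk=1 r=0 p=0
t6.Δ3 q=1 clk=1 r=1 p=0
t6.Δ4 q=1 clk=1 r=1 p=1
t7.Δ0 q=1 clk=1 r=1 p=1
t7.Δ1 q=1 clk=0 r=1 p=1
t8.Δ0 q=1 clk=0 r=1 p=1
t8.Δ1 q=1 clk=1 r=1 p=1
t8.Δ2 q=0 clk=1 r=1 p=1
t8.Δ3 q=0 clk=1 r=0 p=0
t9.Δ0 q=0 clk=1 r=0 p=0
t9.Δ1 q=0 clk=0 r=0 p=0

1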